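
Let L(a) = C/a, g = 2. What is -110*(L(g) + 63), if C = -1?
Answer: -6875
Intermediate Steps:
L(a) = -1/a
-110*(L(g) + 63) = -110*(-1/2 + 63) = -110*(-1*½ + 63) = -110*(-½ + 63) = -110*125/2 = -6875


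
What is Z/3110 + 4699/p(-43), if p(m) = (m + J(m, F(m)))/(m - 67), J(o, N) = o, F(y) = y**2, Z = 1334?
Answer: 401910656/66865 ≈ 6010.8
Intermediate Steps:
p(m) = 2*m/(-67 + m) (p(m) = (m + m)/(m - 67) = (2*m)/(-67 + m) = 2*m/(-67 + m))
Z/3110 + 4699/p(-43) = 1334/3110 + 4699/((2*(-43)/(-67 - 43))) = 1334*(1/3110) + 4699/((2*(-43)/(-110))) = 667/1555 + 4699/((2*(-43)*(-1/110))) = 667/1555 + 4699/(43/55) = 667/1555 + 4699*(55/43) = 667/1555 + 258445/43 = 401910656/66865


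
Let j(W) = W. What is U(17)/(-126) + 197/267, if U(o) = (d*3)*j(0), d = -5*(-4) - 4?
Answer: 197/267 ≈ 0.73783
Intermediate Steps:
d = 16 (d = 20 - 4 = 16)
U(o) = 0 (U(o) = (16*3)*0 = 48*0 = 0)
U(17)/(-126) + 197/267 = 0/(-126) + 197/267 = 0*(-1/126) + 197*(1/267) = 0 + 197/267 = 197/267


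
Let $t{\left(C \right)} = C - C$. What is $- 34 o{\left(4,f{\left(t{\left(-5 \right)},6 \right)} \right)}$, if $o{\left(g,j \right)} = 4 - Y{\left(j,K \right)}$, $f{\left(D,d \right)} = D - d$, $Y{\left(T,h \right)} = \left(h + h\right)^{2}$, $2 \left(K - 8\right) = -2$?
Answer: $6528$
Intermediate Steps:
$K = 7$ ($K = 8 + \frac{1}{2} \left(-2\right) = 8 - 1 = 7$)
$Y{\left(T,h \right)} = 4 h^{2}$ ($Y{\left(T,h \right)} = \left(2 h\right)^{2} = 4 h^{2}$)
$t{\left(C \right)} = 0$
$o{\left(g,j \right)} = -192$ ($o{\left(g,j \right)} = 4 - 4 \cdot 7^{2} = 4 - 4 \cdot 49 = 4 - 196 = -192$)
$- 34 o{\left(4,f{\left(t{\left(-5 \right)},6 \right)} \right)} = \left(-34\right) \left(-192\right) = 6528$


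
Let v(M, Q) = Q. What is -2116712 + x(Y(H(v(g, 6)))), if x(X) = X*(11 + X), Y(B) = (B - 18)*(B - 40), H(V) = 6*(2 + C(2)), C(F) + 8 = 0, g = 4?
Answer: 14771248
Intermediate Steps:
C(F) = -8 (C(F) = -8 + 0 = -8)
H(V) = -36 (H(V) = 6*(2 - 8) = 6*(-6) = -36)
Y(B) = (-40 + B)*(-18 + B) (Y(B) = (-18 + B)*(-40 + B) = (-40 + B)*(-18 + B))
-2116712 + x(Y(H(v(g, 6)))) = -2116712 + (720 + (-36)² - 58*(-36))*(11 + (720 + (-36)² - 58*(-36))) = -2116712 + (720 + 1296 + 2088)*(11 + (720 + 1296 + 2088)) = -2116712 + 4104*(11 + 4104) = -2116712 + 4104*4115 = -2116712 + 16887960 = 14771248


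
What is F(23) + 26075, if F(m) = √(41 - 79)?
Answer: 26075 + I*√38 ≈ 26075.0 + 6.1644*I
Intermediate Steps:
F(m) = I*√38 (F(m) = √(-38) = I*√38)
F(23) + 26075 = I*√38 + 26075 = 26075 + I*√38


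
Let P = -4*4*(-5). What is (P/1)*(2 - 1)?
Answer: 80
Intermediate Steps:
P = 80 (P = -16*(-5) = 80)
(P/1)*(2 - 1) = (80/1)*(2 - 1) = (1*80)*1 = 80*1 = 80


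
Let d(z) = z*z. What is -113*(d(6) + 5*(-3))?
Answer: -2373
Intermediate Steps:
d(z) = z²
-113*(d(6) + 5*(-3)) = -113*(6² + 5*(-3)) = -113*(36 - 15) = -113*21 = -2373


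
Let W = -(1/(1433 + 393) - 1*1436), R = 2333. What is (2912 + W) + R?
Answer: 12199505/1826 ≈ 6681.0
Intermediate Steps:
W = 2622135/1826 (W = -(1/1826 - 1436) = -1*(-2622135/1826) = 2622135/1826 ≈ 1436.0)
(2912 + W) + R = (2912 + 2622135/1826) + 2333 = 7939447/1826 + 2333 = 12199505/1826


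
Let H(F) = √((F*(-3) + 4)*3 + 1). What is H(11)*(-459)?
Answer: -459*I*√86 ≈ -4256.6*I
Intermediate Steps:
H(F) = √(13 - 9*F) (H(F) = √((-3*F + 4)*3 + 1) = √((4 - 3*F)*3 + 1) = √((12 - 9*F) + 1) = √(13 - 9*F))
H(11)*(-459) = √(13 - 9*11)*(-459) = √(13 - 99)*(-459) = √(-86)*(-459) = (I*√86)*(-459) = -459*I*√86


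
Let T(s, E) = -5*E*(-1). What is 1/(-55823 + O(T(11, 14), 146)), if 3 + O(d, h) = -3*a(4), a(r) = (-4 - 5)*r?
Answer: -1/55718 ≈ -1.7948e-5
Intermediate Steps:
T(s, E) = 5*E
a(r) = -9*r
O(d, h) = 105 (O(d, h) = -3 - (-27)*4 = -3 - 3*(-36) = -3 + 108 = 105)
1/(-55823 + O(T(11, 14), 146)) = 1/(-55823 + 105) = 1/(-55718) = -1/55718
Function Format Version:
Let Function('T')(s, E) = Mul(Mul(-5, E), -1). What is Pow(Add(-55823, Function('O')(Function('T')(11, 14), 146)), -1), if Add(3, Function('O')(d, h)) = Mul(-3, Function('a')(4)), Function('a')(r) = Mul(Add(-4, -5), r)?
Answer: Rational(-1, 55718) ≈ -1.7948e-5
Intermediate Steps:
Function('T')(s, E) = Mul(5, E)
Function('a')(r) = Mul(-9, r)
Function('O')(d, h) = 105 (Function('O')(d, h) = Add(-3, Mul(-3, Mul(-9, 4))) = Add(-3, Mul(-3, -36)) = Add(-3, 108) = 105)
Pow(Add(-55823, Function('O')(Function('T')(11, 14), 146)), -1) = Pow(Add(-55823, 105), -1) = Pow(-55718, -1) = Rational(-1, 55718)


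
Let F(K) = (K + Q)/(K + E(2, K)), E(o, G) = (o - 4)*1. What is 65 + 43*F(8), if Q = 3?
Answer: 863/6 ≈ 143.83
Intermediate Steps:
E(o, G) = -4 + o (E(o, G) = (-4 + o)*1 = -4 + o)
F(K) = (3 + K)/(-2 + K) (F(K) = (K + 3)/(K + (-4 + 2)) = (3 + K)/(K - 2) = (3 + K)/(-2 + K))
65 + 43*F(8) = 65 + 43*((3 + 8)/(-2 + 8)) = 65 + 43*(11/6) = 65 + 473/6 = 863/6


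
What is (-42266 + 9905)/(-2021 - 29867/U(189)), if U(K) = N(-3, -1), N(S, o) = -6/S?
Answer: 21574/11303 ≈ 1.9087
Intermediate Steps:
U(K) = 2 (U(K) = -6/(-3) = -6*(-⅓) = 2)
(-42266 + 9905)/(-2021 - 29867/U(189)) = (-42266 + 9905)/(-2021 - 29867/2) = -32361/(-2021 - 29867*½) = -32361/(-2021 - 29867/2) = -32361/(-33909/2) = -32361*(-2/33909) = 21574/11303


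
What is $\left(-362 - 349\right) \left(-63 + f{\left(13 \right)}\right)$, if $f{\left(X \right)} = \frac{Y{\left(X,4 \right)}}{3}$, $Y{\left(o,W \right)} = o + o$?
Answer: $38631$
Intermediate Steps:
$Y{\left(o,W \right)} = 2 o$
$f{\left(X \right)} = \frac{2 X}{3}$
$\left(-362 - 349\right) \left(-63 + f{\left(13 \right)}\right) = \left(-362 - 349\right) \left(-63 + \frac{2}{3} \cdot 13\right) = - 711 \left(-63 + \frac{26}{3}\right) = \left(-711\right) \left(- \frac{163}{3}\right) = 38631$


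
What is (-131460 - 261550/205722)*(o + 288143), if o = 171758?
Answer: -6218890702554335/102861 ≈ -6.0459e+10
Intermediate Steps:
(-131460 - 261550/205722)*(o + 288143) = (-131460 - 261550/205722)*(171758 + 288143) = (-131460 - 261550*1/205722)*459901 = (-131460 - 130775/102861)*459901 = -13522237835/102861*459901 = -6218890702554335/102861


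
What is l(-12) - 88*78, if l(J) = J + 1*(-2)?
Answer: -6878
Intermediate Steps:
l(J) = -2 + J (l(J) = J - 2 = -2 + J)
l(-12) - 88*78 = (-2 - 12) - 88*78 = -14 - 6864 = -6878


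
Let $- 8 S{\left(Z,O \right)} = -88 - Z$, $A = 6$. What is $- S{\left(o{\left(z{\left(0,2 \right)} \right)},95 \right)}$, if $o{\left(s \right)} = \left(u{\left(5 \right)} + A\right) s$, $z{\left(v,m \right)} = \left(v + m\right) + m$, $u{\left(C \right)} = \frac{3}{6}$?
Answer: $- \frac{57}{4} \approx -14.25$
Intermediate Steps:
$u{\left(C \right)} = \frac{1}{2}$ ($u{\left(C \right)} = 3 \cdot \frac{1}{6} = \frac{1}{2}$)
$z{\left(v,m \right)} = v + 2 m$ ($z{\left(v,m \right)} = \left(m + v\right) + m = v + 2 m$)
$o{\left(s \right)} = \frac{13 s}{2}$ ($o{\left(s \right)} = \left(\frac{1}{2} + 6\right) s = \frac{13 s}{2}$)
$S{\left(Z,O \right)} = 11 + \frac{Z}{8}$ ($S{\left(Z,O \right)} = - \frac{-88 - Z}{8} = 11 + \frac{Z}{8}$)
$- S{\left(o{\left(z{\left(0,2 \right)} \right)},95 \right)} = - (11 + \frac{\frac{13}{2} \left(0 + 2 \cdot 2\right)}{8}) = - (11 + \frac{\frac{13}{2} \left(0 + 4\right)}{8}) = - (11 + \frac{\frac{13}{2} \cdot 4}{8}) = - (11 + \frac{1}{8} \cdot 26) = - (11 + \frac{13}{4}) = \left(-1\right) \frac{57}{4} = - \frac{57}{4}$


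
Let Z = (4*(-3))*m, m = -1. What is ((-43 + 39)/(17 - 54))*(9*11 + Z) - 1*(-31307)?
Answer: 31319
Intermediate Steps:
Z = 12 (Z = (4*(-3))*(-1) = -12*(-1) = 12)
((-43 + 39)/(17 - 54))*(9*11 + Z) - 1*(-31307) = ((-43 + 39)/(17 - 54))*(9*11 + 12) - 1*(-31307) = (-4/(-37))*(99 + 12) + 31307 = -4*(-1/37)*111 + 31307 = (4/37)*111 + 31307 = 12 + 31307 = 31319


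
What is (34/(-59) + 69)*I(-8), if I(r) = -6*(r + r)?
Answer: 387552/59 ≈ 6568.7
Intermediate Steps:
I(r) = -12*r
(34/(-59) + 69)*I(-8) = (34/(-59) + 69)*(-12*(-8)) = (34*(-1/59) + 69)*96 = (-34/59 + 69)*96 = (4037/59)*96 = 387552/59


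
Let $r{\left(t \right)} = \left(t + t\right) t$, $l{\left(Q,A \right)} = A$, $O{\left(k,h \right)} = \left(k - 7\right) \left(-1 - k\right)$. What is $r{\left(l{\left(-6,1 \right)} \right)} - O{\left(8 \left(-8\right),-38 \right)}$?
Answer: $4475$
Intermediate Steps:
$O{\left(k,h \right)} = \left(-1 - k\right) \left(-7 + k\right)$ ($O{\left(k,h \right)} = \left(-7 + k\right) \left(-1 - k\right) = \left(-1 - k\right) \left(-7 + k\right)$)
$r{\left(t \right)} = 2 t^{2}$ ($r{\left(t \right)} = 2 t t = 2 t^{2}$)
$r{\left(l{\left(-6,1 \right)} \right)} - O{\left(8 \left(-8\right),-38 \right)} = 2 \cdot 1^{2} - \left(7 - \left(8 \left(-8\right)\right)^{2} + 6 \cdot 8 \left(-8\right)\right) = 2 \cdot 1 - \left(7 - \left(-64\right)^{2} + 6 \left(-64\right)\right) = 2 - \left(7 - 4096 - 384\right) = 2 - -4473 = 2 + 4473 = 4475$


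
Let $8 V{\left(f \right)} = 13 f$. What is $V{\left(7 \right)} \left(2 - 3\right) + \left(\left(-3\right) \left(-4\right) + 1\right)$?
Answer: $\frac{13}{8} \approx 1.625$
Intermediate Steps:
$V{\left(f \right)} = \frac{13 f}{8}$
$V{\left(7 \right)} \left(2 - 3\right) + \left(\left(-3\right) \left(-4\right) + 1\right) = \frac{13}{8} \cdot 7 \left(2 - 3\right) + \left(\left(-3\right) \left(-4\right) + 1\right) = \frac{91 \left(2 - 3\right)}{8} + \left(12 + 1\right) = \frac{91}{8} \left(-1\right) + 13 = - \frac{91}{8} + 13 = \frac{13}{8}$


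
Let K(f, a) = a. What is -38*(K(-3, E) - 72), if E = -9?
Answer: 3078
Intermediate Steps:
-38*(K(-3, E) - 72) = -38*(-9 - 72) = -38*(-81) = 3078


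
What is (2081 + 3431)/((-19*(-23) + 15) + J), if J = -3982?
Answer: -2756/1765 ≈ -1.5615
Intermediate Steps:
(2081 + 3431)/((-19*(-23) + 15) + J) = (2081 + 3431)/((-19*(-23) + 15) - 3982) = 5512/((437 + 15) - 3982) = 5512/(452 - 3982) = 5512/(-3530) = 5512*(-1/3530) = -2756/1765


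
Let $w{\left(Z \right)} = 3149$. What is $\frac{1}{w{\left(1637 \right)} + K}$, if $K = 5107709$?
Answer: $\frac{1}{5110858} \approx 1.9566 \cdot 10^{-7}$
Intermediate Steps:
$\frac{1}{w{\left(1637 \right)} + K} = \frac{1}{3149 + 5107709} = \frac{1}{5110858}$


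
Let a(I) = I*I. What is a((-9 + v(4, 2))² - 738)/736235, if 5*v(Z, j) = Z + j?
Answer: 286591041/460146875 ≈ 0.62282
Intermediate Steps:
v(Z, j) = Z/5 + j/5 (v(Z, j) = (Z + j)/5 = Z/5 + j/5)
a(I) = I²
a((-9 + v(4, 2))² - 738)/736235 = ((-9 + ((⅕)*4 + (⅕)*2))² - 738)²/736235 = ((-9 + (⅘ + ⅖))² - 738)²*(1/736235) = ((-9 + 6/5)² - 738)²*(1/736235) = ((-39/5)² - 738)²*(1/736235) = (1521/25 - 738)²*(1/736235) = (-16929/25)²*(1/736235) = (286591041/625)*(1/736235) = 286591041/460146875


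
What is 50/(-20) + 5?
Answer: 5/2 ≈ 2.5000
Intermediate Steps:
50/(-20) + 5 = 50*(-1/20) + 5 = -5/2 + 5 = 5/2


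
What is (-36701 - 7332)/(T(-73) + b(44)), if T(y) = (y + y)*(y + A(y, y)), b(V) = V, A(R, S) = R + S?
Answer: -44033/32018 ≈ -1.3753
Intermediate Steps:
T(y) = 6*y² (T(y) = (y + y)*(y + (y + y)) = (2*y)*(y + 2*y) = (2*y)*(3*y) = 6*y²)
(-36701 - 7332)/(T(-73) + b(44)) = (-36701 - 7332)/(6*(-73)² + 44) = -44033/(6*5329 + 44) = -44033/(31974 + 44) = -44033/32018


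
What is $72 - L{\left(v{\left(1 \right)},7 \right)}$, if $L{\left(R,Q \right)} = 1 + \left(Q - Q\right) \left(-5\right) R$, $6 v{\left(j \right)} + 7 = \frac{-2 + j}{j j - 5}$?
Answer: $71$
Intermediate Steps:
$v{\left(j \right)} = - \frac{7}{6} + \frac{-2 + j}{6 \left(-5 + j^{2}\right)}$ ($v{\left(j \right)} = - \frac{7}{6} + \frac{\left(-2 + j\right) \frac{1}{j j - 5}}{6} = - \frac{7}{6} + \frac{\left(-2 + j\right) \frac{1}{j^{2} - 5}}{6} = - \frac{7}{6} + \frac{\left(-2 + j\right) \frac{1}{-5 + j^{2}}}{6} = - \frac{7}{6} + \frac{\frac{1}{-5 + j^{2}} \left(-2 + j\right)}{6} = - \frac{7}{6} + \frac{-2 + j}{6 \left(-5 + j^{2}\right)}$)
$L{\left(R,Q \right)} = 1$ ($L{\left(R,Q \right)} = 1 + 0 \left(-5\right) R = 1 + 0 R = 1 + 0 = 1$)
$72 - L{\left(v{\left(1 \right)},7 \right)} = 72 - 1 = 71$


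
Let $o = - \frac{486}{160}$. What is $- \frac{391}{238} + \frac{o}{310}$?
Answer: $- \frac{286901}{173600} \approx -1.6527$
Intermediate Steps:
$o = - \frac{243}{80}$ ($o = \left(-486\right) \frac{1}{160} = - \frac{243}{80} \approx -3.0375$)
$- \frac{391}{238} + \frac{o}{310} = - \frac{391}{238} - \frac{243}{80 \cdot 310} = \left(-391\right) \frac{1}{238} - \frac{243}{24800} = - \frac{23}{14} - \frac{243}{24800} = - \frac{286901}{173600}$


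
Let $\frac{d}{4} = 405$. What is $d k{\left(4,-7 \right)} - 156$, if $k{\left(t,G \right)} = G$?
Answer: $-11496$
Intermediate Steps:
$d = 1620$ ($d = 4 \cdot 405 = 1620$)
$d k{\left(4,-7 \right)} - 156 = 1620 \left(-7\right) - 156 = -11340 - 156 = -11496$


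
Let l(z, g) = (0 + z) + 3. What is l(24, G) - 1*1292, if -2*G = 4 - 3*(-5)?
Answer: -1265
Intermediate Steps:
G = -19/2 (G = -(4 - 3*(-5))/2 = -(4 + 15)/2 = -½*19 = -19/2 ≈ -9.5000)
l(z, g) = 3 + z (l(z, g) = z + 3 = 3 + z)
l(24, G) - 1*1292 = (3 + 24) - 1*1292 = 27 - 1292 = -1265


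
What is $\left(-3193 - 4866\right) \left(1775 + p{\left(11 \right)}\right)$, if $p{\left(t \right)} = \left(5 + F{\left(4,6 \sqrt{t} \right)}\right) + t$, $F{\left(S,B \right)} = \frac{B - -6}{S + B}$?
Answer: $- \frac{1371948042}{95} - \frac{24177 \sqrt{11}}{95} \approx -1.4442 \cdot 10^{7}$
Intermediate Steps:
$F{\left(S,B \right)} = \frac{6 + B}{B + S}$ ($F{\left(S,B \right)} = \frac{B + 6}{B + S} = \frac{6 + B}{B + S}$)
$p{\left(t \right)} = 5 + t + \frac{6 + 6 \sqrt{t}}{4 + 6 \sqrt{t}}$ ($p{\left(t \right)} = \left(5 + \frac{6 + 6 \sqrt{t}}{6 \sqrt{t} + 4}\right) + t = \left(5 + \frac{6 + 6 \sqrt{t}}{4 + 6 \sqrt{t}}\right) + t = 5 + t + \frac{6 + 6 \sqrt{t}}{4 + 6 \sqrt{t}}$)
$\left(-3193 - 4866\right) \left(1775 + p{\left(11 \right)}\right) = \left(-3193 - 4866\right) \left(1775 + \frac{13 + 2 \cdot 11 + 3 \cdot 11^{\frac{3}{2}} + 18 \sqrt{11}}{2 + 3 \sqrt{11}}\right) = - 8059 \left(1775 + \frac{13 + 22 + 3 \cdot 11 \sqrt{11} + 18 \sqrt{11}}{2 + 3 \sqrt{11}}\right) = - 8059 \left(1775 + \frac{13 + 22 + 33 \sqrt{11} + 18 \sqrt{11}}{2 + 3 \sqrt{11}}\right) = - 8059 \left(1775 + \frac{35 + 51 \sqrt{11}}{2 + 3 \sqrt{11}}\right) = -14304725 - \frac{8059 \left(35 + 51 \sqrt{11}\right)}{2 + 3 \sqrt{11}}$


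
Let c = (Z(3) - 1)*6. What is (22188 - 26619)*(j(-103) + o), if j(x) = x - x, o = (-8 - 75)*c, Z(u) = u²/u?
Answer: 4413276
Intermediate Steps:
Z(u) = u
c = 12 (c = (3 - 1)*6 = 2*6 = 12)
o = -996 (o = (-8 - 75)*12 = -83*12 = -996)
j(x) = 0
(22188 - 26619)*(j(-103) + o) = (22188 - 26619)*(0 - 996) = -4431*(-996) = 4413276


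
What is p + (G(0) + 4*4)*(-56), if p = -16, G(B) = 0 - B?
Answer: -912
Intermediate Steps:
G(B) = -B
p + (G(0) + 4*4)*(-56) = -16 + (-1*0 + 4*4)*(-56) = -16 + (0 + 16)*(-56) = -16 + 16*(-56) = -16 - 896 = -912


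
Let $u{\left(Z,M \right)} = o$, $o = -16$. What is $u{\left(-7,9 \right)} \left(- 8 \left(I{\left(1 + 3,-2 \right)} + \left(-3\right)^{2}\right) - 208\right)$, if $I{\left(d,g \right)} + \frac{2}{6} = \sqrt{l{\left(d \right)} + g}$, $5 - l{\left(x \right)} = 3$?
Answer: $\frac{13312}{3} \approx 4437.3$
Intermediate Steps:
$l{\left(x \right)} = 2$ ($l{\left(x \right)} = 5 - 3 = 2$)
$u{\left(Z,M \right)} = -16$
$I{\left(d,g \right)} = - \frac{1}{3} + \sqrt{2 + g}$
$u{\left(-7,9 \right)} \left(- 8 \left(I{\left(1 + 3,-2 \right)} + \left(-3\right)^{2}\right) - 208\right) = - 16 \left(- 8 \left(\left(- \frac{1}{3} + \sqrt{2 - 2}\right) + \left(-3\right)^{2}\right) - 208\right) = - 16 \left(- 8 \left(\left(- \frac{1}{3} + \sqrt{0}\right) + 9\right) - 208\right) = - 16 \left(- 8 \left(\left(- \frac{1}{3} + 0\right) + 9\right) - 208\right) = - 16 \left(- 8 \left(- \frac{1}{3} + 9\right) - 208\right) = - 16 \left(\left(-8\right) \frac{26}{3} - 208\right) = - 16 \left(- \frac{208}{3} - 208\right) = \left(-16\right) \left(- \frac{832}{3}\right) = \frac{13312}{3}$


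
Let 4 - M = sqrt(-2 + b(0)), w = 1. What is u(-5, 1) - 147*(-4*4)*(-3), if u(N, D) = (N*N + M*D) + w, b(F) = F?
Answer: -7026 - I*sqrt(2) ≈ -7026.0 - 1.4142*I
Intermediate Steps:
M = 4 - I*sqrt(2) (M = 4 - sqrt(-2 + 0) = 4 - sqrt(-2) = 4 - I*sqrt(2) ≈ 4.0 - 1.4142*I)
u(N, D) = 1 + N**2 + D*(4 - I*sqrt(2)) (u(N, D) = (N*N + (4 - I*sqrt(2))*D) + 1 = (N**2 + D*(4 - I*sqrt(2))) + 1 = 1 + N**2 + D*(4 - I*sqrt(2)))
u(-5, 1) - 147*(-4*4)*(-3) = (1 + (-5)**2 + 1*(4 - I*sqrt(2))) - 147*(-4*4)*(-3) = (1 + 25 + (4 - I*sqrt(2))) - (-2352)*(-3) = (30 - I*sqrt(2)) - 147*48 = (30 - I*sqrt(2)) - 7056 = -7026 - I*sqrt(2)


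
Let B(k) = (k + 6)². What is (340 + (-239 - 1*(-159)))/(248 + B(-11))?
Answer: 20/21 ≈ 0.95238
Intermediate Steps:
B(k) = (6 + k)²
(340 + (-239 - 1*(-159)))/(248 + B(-11)) = (340 + (-239 - 1*(-159)))/(248 + (6 - 11)²) = (340 + (-239 + 159))/(248 + (-5)²) = (340 - 80)/(248 + 25) = 260/273 = 260*(1/273) = 20/21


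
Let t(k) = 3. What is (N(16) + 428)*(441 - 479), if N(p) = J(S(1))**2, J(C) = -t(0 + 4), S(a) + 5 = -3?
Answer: -16606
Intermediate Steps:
S(a) = -8 (S(a) = -5 - 3 = -8)
J(C) = -3 (J(C) = -1*3 = -3)
N(p) = 9 (N(p) = (-3)**2 = 9)
(N(16) + 428)*(441 - 479) = (9 + 428)*(441 - 479) = 437*(-38) = -16606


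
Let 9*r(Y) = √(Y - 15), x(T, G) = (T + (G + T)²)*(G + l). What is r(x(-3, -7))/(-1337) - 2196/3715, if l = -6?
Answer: -2196/3715 - 2*I*√319/12033 ≈ -0.59112 - 0.0029686*I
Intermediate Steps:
x(T, G) = (-6 + G)*(T + (G + T)²) (x(T, G) = (T + (G + T)²)*(G - 6) = (T + (G + T)²)*(-6 + G) = (-6 + G)*(T + (G + T)²))
r(Y) = √(-15 + Y)/9 (r(Y) = √(Y - 15)/9 = √(-15 + Y)/9)
r(x(-3, -7))/(-1337) - 2196/3715 = (√(-15 + (-6*(-3) - 6*(-7 - 3)² - 7*(-3) - 7*(-7 - 3)²))/9)/(-1337) - 2196/3715 = (√(-15 + (18 - 6*(-10)² + 21 - 7*(-10)²))/9)*(-1/1337) - 2196*1/3715 = (√(-15 + (18 - 6*100 + 21 - 7*100))/9)*(-1/1337) - 2196/3715 = (√(-15 + (18 - 600 + 21 - 700))/9)*(-1/1337) - 2196/3715 = (√(-15 - 1261)/9)*(-1/1337) - 2196/3715 = (√(-1276)/9)*(-1/1337) - 2196/3715 = ((2*I*√319)/9)*(-1/1337) - 2196/3715 = (2*I*√319/9)*(-1/1337) - 2196/3715 = -2*I*√319/12033 - 2196/3715 = -2196/3715 - 2*I*√319/12033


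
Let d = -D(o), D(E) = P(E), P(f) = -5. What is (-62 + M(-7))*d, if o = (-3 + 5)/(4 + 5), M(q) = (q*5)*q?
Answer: 915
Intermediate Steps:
M(q) = 5*q**2 (M(q) = (5*q)*q = 5*q**2)
o = 2/9 ≈ 0.22222
D(E) = -5
d = 5 (d = -1*(-5) = 5)
(-62 + M(-7))*d = (-62 + 5*(-7)**2)*5 = (-62 + 5*49)*5 = (-62 + 245)*5 = 183*5 = 915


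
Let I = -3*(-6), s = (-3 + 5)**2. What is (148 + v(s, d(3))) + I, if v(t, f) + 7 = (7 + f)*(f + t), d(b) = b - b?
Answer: 187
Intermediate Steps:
s = 4 (s = 2**2 = 4)
d(b) = 0
I = 18
v(t, f) = -7 + (7 + f)*(f + t)
(148 + v(s, d(3))) + I = (148 + (-7 + 0**2 + 7*0 + 7*4 + 0*4)) + 18 = (148 + (-7 + 0 + 0 + 28 + 0)) + 18 = (148 + 21) + 18 = 169 + 18 = 187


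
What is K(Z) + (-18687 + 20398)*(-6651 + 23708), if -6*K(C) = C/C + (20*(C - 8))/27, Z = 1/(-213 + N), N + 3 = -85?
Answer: 474365315209/16254 ≈ 2.9185e+7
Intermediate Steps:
N = -88 (N = -3 - 85 = -88)
Z = -1/301 (Z = 1/(-213 - 88) = 1/(-301) = -1/301 ≈ -0.0033223)
K(C) = 133/162 - 10*C/81 (K(C) = -(C/C + (20*(C - 8))/27)/6 = -(1 + (20*(-8 + C))*(1/27))/6 = -(1 + (-160 + 20*C)*(1/27))/6 = -(1 + (-160/27 + 20*C/27))/6 = -(-133/27 + 20*C/27)/6 = 133/162 - 10*C/81)
K(Z) + (-18687 + 20398)*(-6651 + 23708) = (133/162 - 10/81*(-1/301)) + (-18687 + 20398)*(-6651 + 23708) = (133/162 + 10/24381) + 1711*17057 = 13351/16254 + 29184527 = 474365315209/16254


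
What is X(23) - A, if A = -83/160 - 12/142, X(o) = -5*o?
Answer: -1299547/11360 ≈ -114.40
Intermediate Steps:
A = -6853/11360 (A = -83*1/160 - 12*1/142 = -83/160 - 6/71 = -6853/11360 ≈ -0.60326)
X(23) - A = -5*23 - 1*(-6853/11360) = -115 + 6853/11360 = -1299547/11360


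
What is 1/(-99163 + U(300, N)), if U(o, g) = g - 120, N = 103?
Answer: -1/99180 ≈ -1.0083e-5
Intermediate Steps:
U(o, g) = -120 + g
1/(-99163 + U(300, N)) = 1/(-99163 + (-120 + 103)) = 1/(-99163 - 17) = 1/(-99180) = -1/99180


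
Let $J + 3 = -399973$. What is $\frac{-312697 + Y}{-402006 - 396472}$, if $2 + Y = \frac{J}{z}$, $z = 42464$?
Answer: $\frac{1659856289}{4238321224} \approx 0.39163$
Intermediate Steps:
$J = -399976$ ($J = -3 - 399973 = -399976$)
$Y = - \frac{60613}{5308}$ ($Y = -2 - \frac{399976}{42464} = -2 - \frac{49997}{5308} = - \frac{60613}{5308} \approx -11.419$)
$\frac{-312697 + Y}{-402006 - 396472} = \frac{-312697 - \frac{60613}{5308}}{-402006 - 396472} = - \frac{1659856289}{5308 \left(-798478\right)} = \left(- \frac{1659856289}{5308}\right) \left(- \frac{1}{798478}\right) = \frac{1659856289}{4238321224}$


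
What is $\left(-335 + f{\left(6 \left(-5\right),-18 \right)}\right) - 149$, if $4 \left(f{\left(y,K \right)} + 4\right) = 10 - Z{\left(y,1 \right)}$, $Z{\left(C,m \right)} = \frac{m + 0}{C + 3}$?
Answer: $- \frac{52433}{108} \approx -485.49$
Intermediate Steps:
$Z{\left(C,m \right)} = \frac{m}{3 + C}$
$f{\left(y,K \right)} = - \frac{3}{2} - \frac{1}{4 \left(3 + y\right)}$ ($f{\left(y,K \right)} = -4 + \frac{10 - 1 \frac{1}{3 + y}}{4} = -4 + \frac{10 - \frac{1}{3 + y}}{4} = -4 + \left(\frac{5}{2} - \frac{1}{4 \left(3 + y\right)}\right) = - \frac{3}{2} - \frac{1}{4 \left(3 + y\right)}$)
$\left(-335 + f{\left(6 \left(-5\right),-18 \right)}\right) - 149 = \left(-335 + \frac{-19 - 6 \cdot 6 \left(-5\right)}{4 \left(3 + 6 \left(-5\right)\right)}\right) - 149 = \left(-335 + \frac{-19 - -180}{4 \left(3 - 30\right)}\right) - 149 = \left(-335 + \frac{-19 + 180}{4 \left(-27\right)}\right) - 149 = \left(-335 + \frac{1}{4} \left(- \frac{1}{27}\right) 161\right) - 149 = \left(-335 - \frac{161}{108}\right) - 149 = - \frac{36341}{108} - 149 = - \frac{52433}{108}$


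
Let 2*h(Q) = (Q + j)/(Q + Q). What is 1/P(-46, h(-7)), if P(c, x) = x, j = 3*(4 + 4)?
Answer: -28/17 ≈ -1.6471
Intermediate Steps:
j = 24 (j = 3*8 = 24)
h(Q) = (24 + Q)/(4*Q) (h(Q) = ((Q + 24)/(Q + Q))/2 = ((24 + Q)/((2*Q)))/2 = ((24 + Q)*(1/(2*Q)))/2 = ((24 + Q)/(2*Q))/2 = (24 + Q)/(4*Q))
1/P(-46, h(-7)) = 1/((1/4)*(24 - 7)/(-7)) = 1/((1/4)*(-1/7)*17) = 1/(-17/28) = -28/17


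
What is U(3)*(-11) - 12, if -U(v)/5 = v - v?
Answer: -12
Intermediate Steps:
U(v) = 0 (U(v) = -5*(v - v) = -5*0 = 0)
U(3)*(-11) - 12 = 0*(-11) - 12 = 0 - 12 = -12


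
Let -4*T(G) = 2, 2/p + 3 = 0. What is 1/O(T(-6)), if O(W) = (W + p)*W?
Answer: 12/7 ≈ 1.7143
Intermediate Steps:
p = -2/3 (p = 2/(-3 + 0) = 2/(-3) = 2*(-1/3) = -2/3 ≈ -0.66667)
T(G) = -1/2 (T(G) = -1/4*2 = -1/2)
O(W) = W*(-2/3 + W) (O(W) = (W - 2/3)*W = (-2/3 + W)*W = W*(-2/3 + W))
1/O(T(-6)) = 1/((1/3)*(-1/2)*(-2 + 3*(-1/2))) = 1/((1/3)*(-1/2)*(-2 - 3/2)) = 1/((1/3)*(-1/2)*(-7/2)) = 1/(7/12) = 12/7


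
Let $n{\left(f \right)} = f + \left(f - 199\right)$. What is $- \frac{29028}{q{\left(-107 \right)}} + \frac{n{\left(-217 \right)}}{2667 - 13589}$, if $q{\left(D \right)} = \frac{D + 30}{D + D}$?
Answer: $- \frac{67847327883}{840994} \approx -80675.0$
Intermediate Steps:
$q{\left(D \right)} = \frac{30 + D}{2 D}$
$n{\left(f \right)} = -199 + 2 f$ ($n{\left(f \right)} = f + \left(-199 + f\right) = -199 + 2 f$)
$- \frac{29028}{q{\left(-107 \right)}} + \frac{n{\left(-217 \right)}}{2667 - 13589} = - \frac{29028}{\frac{1}{2} \frac{1}{-107} \left(30 - 107\right)} + \frac{-199 + 2 \left(-217\right)}{2667 - 13589} = - \frac{29028}{\frac{1}{2} \left(- \frac{1}{107}\right) \left(-77\right)} + \frac{-199 - 434}{-10922} = - \frac{29028}{\frac{77}{214}} - - \frac{633}{10922} = \left(-29028\right) \frac{214}{77} + \frac{633}{10922} = - \frac{6211992}{77} + \frac{633}{10922} = - \frac{67847327883}{840994}$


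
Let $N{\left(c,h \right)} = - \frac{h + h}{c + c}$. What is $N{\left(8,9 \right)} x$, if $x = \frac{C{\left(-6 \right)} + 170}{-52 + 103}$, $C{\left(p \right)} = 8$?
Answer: $- \frac{267}{68} \approx -3.9265$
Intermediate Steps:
$N{\left(c,h \right)} = - \frac{h}{c}$ ($N{\left(c,h \right)} = - \frac{2 h}{2 c} = - 2 h \frac{1}{2 c} = - \frac{h}{c}$)
$x = \frac{178}{51}$ ($x = \frac{8 + 170}{-52 + 103} = \frac{178}{51} \approx 3.4902$)
$N{\left(8,9 \right)} x = \left(-1\right) 9 \cdot \frac{1}{8} \cdot \frac{178}{51} = \left(- \frac{9}{8}\right) \frac{178}{51} = - \frac{267}{68}$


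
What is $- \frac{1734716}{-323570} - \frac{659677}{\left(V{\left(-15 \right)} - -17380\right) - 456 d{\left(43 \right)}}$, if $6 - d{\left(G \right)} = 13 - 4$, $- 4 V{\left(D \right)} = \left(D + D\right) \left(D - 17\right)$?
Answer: $- \frac{90672781581}{2994316780} \approx -30.282$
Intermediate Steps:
$V{\left(D \right)} = - \frac{D \left(-17 + D\right)}{2}$ ($V{\left(D \right)} = - \frac{\left(D + D\right) \left(D - 17\right)}{4} = - \frac{2 D \left(-17 + D\right)}{4} = - \frac{D \left(-17 + D\right)}{2}$)
$d{\left(G \right)} = -3$ ($d{\left(G \right)} = 6 - \left(13 - 4\right) = 6 - 9 = -3$)
$- \frac{1734716}{-323570} - \frac{659677}{\left(V{\left(-15 \right)} - -17380\right) - 456 d{\left(43 \right)}} = - \frac{1734716}{-323570} - \frac{659677}{\left(\frac{1}{2} \left(-15\right) \left(17 - -15\right) - -17380\right) - -1368} = \left(-1734716\right) \left(- \frac{1}{323570}\right) - \frac{659677}{\left(\frac{1}{2} \left(-15\right) \left(17 + 15\right) + 17380\right) + 1368} = \frac{867358}{161785} - \frac{659677}{\left(\frac{1}{2} \left(-15\right) 32 + 17380\right) + 1368} = \frac{867358}{161785} - \frac{659677}{\left(-240 + 17380\right) + 1368} = \frac{867358}{161785} - \frac{659677}{17140 + 1368} = \frac{867358}{161785} - \frac{659677}{18508} = - \frac{90672781581}{2994316780}$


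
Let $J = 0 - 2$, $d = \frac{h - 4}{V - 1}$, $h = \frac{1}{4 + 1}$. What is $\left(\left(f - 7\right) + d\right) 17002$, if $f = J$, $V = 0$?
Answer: $- \frac{442052}{5} \approx -88410.0$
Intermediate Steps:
$h = \frac{1}{5} \approx 0.2$
$d = \frac{19}{5}$ ($d = \frac{\frac{1}{5} - 4}{0 - 1} = - \frac{19}{5 \left(-1\right)} = \left(- \frac{19}{5}\right) \left(-1\right) = \frac{19}{5} \approx 3.8$)
$J = -2$
$f = -2$
$\left(\left(f - 7\right) + d\right) 17002 = \left(\left(-2 - 7\right) + \frac{19}{5}\right) 17002 = \left(-9 + \frac{19}{5}\right) 17002 = \left(- \frac{26}{5}\right) 17002 = - \frac{442052}{5}$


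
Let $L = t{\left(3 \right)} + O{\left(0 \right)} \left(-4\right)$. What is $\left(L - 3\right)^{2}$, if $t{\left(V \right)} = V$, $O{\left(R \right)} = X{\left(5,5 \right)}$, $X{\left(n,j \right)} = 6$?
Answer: $576$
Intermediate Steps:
$O{\left(R \right)} = 6$
$L = -21$ ($L = 3 + 6 \left(-4\right) = 3 - 24 = -21$)
$\left(L - 3\right)^{2} = \left(-21 - 3\right)^{2} = \left(-24\right)^{2} = 576$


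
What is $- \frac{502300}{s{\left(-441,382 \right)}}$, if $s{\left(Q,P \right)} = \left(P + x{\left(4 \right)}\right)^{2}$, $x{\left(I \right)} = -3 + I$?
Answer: $- \frac{502300}{146689} \approx -3.4243$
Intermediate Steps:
$s{\left(Q,P \right)} = \left(1 + P\right)^{2}$ ($s{\left(Q,P \right)} = \left(P + \left(-3 + 4\right)\right)^{2} = \left(P + 1\right)^{2} = \left(1 + P\right)^{2}$)
$- \frac{502300}{s{\left(-441,382 \right)}} = - \frac{502300}{\left(1 + 382\right)^{2}} = - \frac{502300}{383^{2}} = - \frac{502300}{146689}$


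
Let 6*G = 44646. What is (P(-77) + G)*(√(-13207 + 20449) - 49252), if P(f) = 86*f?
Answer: -40337388 + 819*√7242 ≈ -4.0268e+7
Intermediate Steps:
G = 7441 (G = (⅙)*44646 = 7441)
(P(-77) + G)*(√(-13207 + 20449) - 49252) = (86*(-77) + 7441)*(√(-13207 + 20449) - 49252) = (-6622 + 7441)*(√7242 - 49252) = 819*(-49252 + √7242) = -40337388 + 819*√7242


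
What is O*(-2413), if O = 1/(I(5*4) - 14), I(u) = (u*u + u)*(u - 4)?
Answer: -2413/6706 ≈ -0.35983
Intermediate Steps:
I(u) = (-4 + u)*(u + u²) (I(u) = (u² + u)*(-4 + u) = (u + u²)*(-4 + u) = (-4 + u)*(u + u²))
O = 1/6706 (O = 1/((5*4)*(-4 + (5*4)² - 15*4) - 14) = 1/(20*(-4 + 20² - 3*20) - 14) = 1/(20*(-4 + 400 - 60) - 14) = 1/(20*336 - 14) = 1/(6720 - 14) = 1/6706 ≈ 0.00014912)
O*(-2413) = (1/6706)*(-2413) = -2413/6706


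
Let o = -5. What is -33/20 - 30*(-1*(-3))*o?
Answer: 8967/20 ≈ 448.35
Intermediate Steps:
-33/20 - 30*(-1*(-3))*o = -33/20 - 30*(-1*(-3))*(-5) = -33*1/20 - 90*(-5) = -33/20 - 30*(-15) = -33/20 + 450 = 8967/20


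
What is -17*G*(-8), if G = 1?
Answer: 136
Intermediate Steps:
-17*G*(-8) = -17*1*(-8) = -17*(-8) = 136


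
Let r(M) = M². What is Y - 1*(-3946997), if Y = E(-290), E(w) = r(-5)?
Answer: 3947022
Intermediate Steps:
E(w) = 25 (E(w) = (-5)² = 25)
Y = 25
Y - 1*(-3946997) = 25 - 1*(-3946997) = 25 + 3946997 = 3947022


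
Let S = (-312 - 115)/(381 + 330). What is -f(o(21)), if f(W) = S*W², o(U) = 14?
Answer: 83692/711 ≈ 117.71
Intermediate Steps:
S = -427/711 ≈ -0.60056
f(W) = -427*W²/711
-f(o(21)) = -(-427)*14²/711 = -(-427)*196/711 = -1*(-83692/711) = 83692/711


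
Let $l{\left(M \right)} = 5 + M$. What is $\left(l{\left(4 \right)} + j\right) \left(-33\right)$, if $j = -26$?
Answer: $561$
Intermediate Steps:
$\left(l{\left(4 \right)} + j\right) \left(-33\right) = \left(\left(5 + 4\right) - 26\right) \left(-33\right) = \left(9 - 26\right) \left(-33\right) = \left(-17\right) \left(-33\right) = 561$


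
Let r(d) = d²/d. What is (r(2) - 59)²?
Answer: 3249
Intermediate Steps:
r(d) = d
(r(2) - 59)² = (2 - 59)² = (-57)² = 3249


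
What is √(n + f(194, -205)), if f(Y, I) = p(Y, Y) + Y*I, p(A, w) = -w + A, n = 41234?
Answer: 2*√366 ≈ 38.262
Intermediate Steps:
p(A, w) = A - w
f(Y, I) = I*Y (f(Y, I) = (Y - Y) + Y*I = 0 + I*Y = I*Y)
√(n + f(194, -205)) = √(41234 - 205*194) = √(41234 - 39770) = √1464 = 2*√366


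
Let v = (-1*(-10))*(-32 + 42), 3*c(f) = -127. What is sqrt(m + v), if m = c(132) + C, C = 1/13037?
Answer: 2*sqrt(22052776461)/39111 ≈ 7.5939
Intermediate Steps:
c(f) = -127/3 (c(f) = (1/3)*(-127) = -127/3)
C = 1/13037 ≈ 7.6705e-5
v = 100 (v = 10*10 = 100)
m = -1655696/39111 (m = -127/3 + 1/13037 = -1655696/39111 ≈ -42.333)
sqrt(m + v) = sqrt(-1655696/39111 + 100) = sqrt(2255404/39111) = 2*sqrt(22052776461)/39111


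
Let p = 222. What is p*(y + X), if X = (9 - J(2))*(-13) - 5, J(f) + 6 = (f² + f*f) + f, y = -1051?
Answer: -248862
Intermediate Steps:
J(f) = -6 + f + 2*f² (J(f) = -6 + ((f² + f*f) + f) = -6 + ((f² + f²) + f) = -6 + (2*f² + f) = -6 + (f + 2*f²) = -6 + f + 2*f²)
X = -70 (X = (9 - (-6 + 2 + 2*2²))*(-13) - 5 = (9 - (-6 + 2 + 2*4))*(-13) - 5 = (9 - (-6 + 2 + 8))*(-13) - 5 = (9 - 1*4)*(-13) - 5 = (9 - 4)*(-13) - 5 = 5*(-13) - 5 = -65 - 5 = -70)
p*(y + X) = 222*(-1051 - 70) = 222*(-1121) = -248862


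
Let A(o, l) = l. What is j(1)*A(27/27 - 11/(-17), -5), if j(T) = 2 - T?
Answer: -5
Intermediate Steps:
j(1)*A(27/27 - 11/(-17), -5) = (2 - 1*1)*(-5) = (2 - 1)*(-5) = 1*(-5) = -5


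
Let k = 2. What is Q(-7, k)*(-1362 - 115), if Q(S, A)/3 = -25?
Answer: 110775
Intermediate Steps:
Q(S, A) = -75 (Q(S, A) = 3*(-25) = -75)
Q(-7, k)*(-1362 - 115) = -75*(-1362 - 115) = -75*(-1477) = 110775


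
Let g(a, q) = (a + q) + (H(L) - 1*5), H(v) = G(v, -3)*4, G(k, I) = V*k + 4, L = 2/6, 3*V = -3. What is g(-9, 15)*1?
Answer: 47/3 ≈ 15.667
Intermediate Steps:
V = -1 (V = (⅓)*(-3) = -1)
L = ⅓ (L = 2*(⅙) = ⅓ ≈ 0.33333)
G(k, I) = 4 - k (G(k, I) = -k + 4 = 4 - k)
H(v) = 16 - 4*v (H(v) = (4 - v)*4 = 16 - 4*v)
g(a, q) = 29/3 + a + q (g(a, q) = (a + q) + ((16 - 4*⅓) - 1*5) = (a + q) + ((16 - 4/3) - 5) = (a + q) + (44/3 - 5) = (a + q) + 29/3 = 29/3 + a + q)
g(-9, 15)*1 = (29/3 - 9 + 15)*1 = (47/3)*1 = 47/3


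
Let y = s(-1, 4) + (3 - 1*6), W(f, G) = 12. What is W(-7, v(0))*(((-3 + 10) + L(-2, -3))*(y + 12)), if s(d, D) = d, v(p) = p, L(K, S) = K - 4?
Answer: 96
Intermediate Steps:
L(K, S) = -4 + K
y = -4 (y = -1 + (3 - 1*6) = -1 + (3 - 6) = -1 - 3 = -4)
W(-7, v(0))*(((-3 + 10) + L(-2, -3))*(y + 12)) = 12*(((-3 + 10) + (-4 - 2))*(-4 + 12)) = 12*((7 - 6)*8) = 12*(1*8) = 12*8 = 96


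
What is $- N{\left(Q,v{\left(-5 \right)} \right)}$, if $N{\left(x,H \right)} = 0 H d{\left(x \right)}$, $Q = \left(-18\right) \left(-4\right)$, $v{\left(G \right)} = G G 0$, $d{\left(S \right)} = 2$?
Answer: $0$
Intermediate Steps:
$v{\left(G \right)} = 0$ ($v{\left(G \right)} = G^{2} \cdot 0 = 0$)
$Q = 72$
$N{\left(x,H \right)} = 0$ ($N{\left(x,H \right)} = 0 H 2 = 0 \cdot 2 = 0$)
$- N{\left(Q,v{\left(-5 \right)} \right)} = \left(-1\right) 0 = 0$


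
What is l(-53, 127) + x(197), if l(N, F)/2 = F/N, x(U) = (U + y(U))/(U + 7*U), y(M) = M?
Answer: -963/212 ≈ -4.5424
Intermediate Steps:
x(U) = ¼ (x(U) = (U + U)/(U + 7*U) = (2*U)/((8*U)) = (2*U)*(1/(8*U)) = ¼)
l(N, F) = 2*F/N (l(N, F) = 2*(F/N) = 2*F/N)
l(-53, 127) + x(197) = 2*127/(-53) + ¼ = 2*127*(-1/53) + ¼ = -254/53 + ¼ = -963/212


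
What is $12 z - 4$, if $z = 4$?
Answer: $44$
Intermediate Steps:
$12 z - 4 = 12 \cdot 4 - 4 = 48 - 4 = 44$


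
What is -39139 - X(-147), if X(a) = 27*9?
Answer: -39382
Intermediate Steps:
X(a) = 243
-39139 - X(-147) = -39139 - 1*243 = -39139 - 243 = -39382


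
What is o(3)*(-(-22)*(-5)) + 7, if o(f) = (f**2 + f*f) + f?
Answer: -2303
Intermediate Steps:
o(f) = f + 2*f**2 (o(f) = (f**2 + f**2) + f = 2*f**2 + f = f + 2*f**2)
o(3)*(-(-22)*(-5)) + 7 = (3*(1 + 2*3))*(-(-22)*(-5)) + 7 = (3*(1 + 6))*(-1*110) + 7 = (3*7)*(-110) + 7 = 21*(-110) + 7 = -2310 + 7 = -2303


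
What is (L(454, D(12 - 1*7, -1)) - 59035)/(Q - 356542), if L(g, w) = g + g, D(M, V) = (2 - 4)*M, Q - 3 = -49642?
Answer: 58127/406181 ≈ 0.14311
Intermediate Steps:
Q = -49639 (Q = 3 - 49642 = -49639)
D(M, V) = -2*M
L(g, w) = 2*g
(L(454, D(12 - 1*7, -1)) - 59035)/(Q - 356542) = (2*454 - 59035)/(-49639 - 356542) = (908 - 59035)/(-406181) = -58127*(-1/406181) = 58127/406181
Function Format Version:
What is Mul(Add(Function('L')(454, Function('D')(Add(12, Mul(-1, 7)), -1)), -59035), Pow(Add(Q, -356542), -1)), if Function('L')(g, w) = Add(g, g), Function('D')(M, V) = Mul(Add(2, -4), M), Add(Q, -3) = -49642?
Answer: Rational(58127, 406181) ≈ 0.14311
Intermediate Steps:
Q = -49639 (Q = Add(3, -49642) = -49639)
Function('D')(M, V) = Mul(-2, M)
Function('L')(g, w) = Mul(2, g)
Mul(Add(Function('L')(454, Function('D')(Add(12, Mul(-1, 7)), -1)), -59035), Pow(Add(Q, -356542), -1)) = Mul(Add(Mul(2, 454), -59035), Pow(Add(-49639, -356542), -1)) = Mul(Add(908, -59035), Pow(-406181, -1)) = Mul(-58127, Rational(-1, 406181)) = Rational(58127, 406181)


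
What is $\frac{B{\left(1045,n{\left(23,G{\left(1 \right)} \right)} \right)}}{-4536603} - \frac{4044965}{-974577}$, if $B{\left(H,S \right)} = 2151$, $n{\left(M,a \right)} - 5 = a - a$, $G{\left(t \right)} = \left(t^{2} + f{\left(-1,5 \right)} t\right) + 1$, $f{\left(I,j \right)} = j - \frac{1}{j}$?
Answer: $\frac{2038700448752}{491252104659} \approx 4.15$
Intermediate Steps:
$G{\left(t \right)} = 1 + t^{2} + \frac{24 t}{5}$ ($G{\left(t \right)} = \left(t^{2} + \left(5 - \frac{1}{5}\right) t\right) + 1 = \left(t^{2} + \frac{24 t}{5}\right) + 1 = 1 + t^{2} + \frac{24 t}{5}$)
$n{\left(M,a \right)} = 5$ ($n{\left(M,a \right)} = 5 + \left(a - a\right) = 5 + 0 = 5$)
$\frac{B{\left(1045,n{\left(23,G{\left(1 \right)} \right)} \right)}}{-4536603} - \frac{4044965}{-974577} = \frac{2151}{-4536603} - \frac{4044965}{-974577} = 2151 \left(- \frac{1}{4536603}\right) - - \frac{4044965}{974577} = - \frac{239}{504067} + \frac{4044965}{974577} = \frac{2038700448752}{491252104659}$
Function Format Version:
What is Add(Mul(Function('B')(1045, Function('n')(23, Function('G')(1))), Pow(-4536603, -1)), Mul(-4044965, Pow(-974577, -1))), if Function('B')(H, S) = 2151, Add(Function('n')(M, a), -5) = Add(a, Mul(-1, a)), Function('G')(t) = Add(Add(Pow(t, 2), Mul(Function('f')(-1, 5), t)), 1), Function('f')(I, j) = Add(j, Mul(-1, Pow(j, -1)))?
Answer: Rational(2038700448752, 491252104659) ≈ 4.1500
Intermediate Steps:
Function('G')(t) = Add(1, Pow(t, 2), Mul(Rational(24, 5), t)) (Function('G')(t) = Add(Add(Pow(t, 2), Mul(Add(5, Mul(-1, Pow(5, -1))), t)), 1) = Add(Add(Pow(t, 2), Mul(Add(5, Mul(-1, Rational(1, 5))), t)), 1) = Add(Add(Pow(t, 2), Mul(Add(5, Rational(-1, 5)), t)), 1) = Add(Add(Pow(t, 2), Mul(Rational(24, 5), t)), 1) = Add(1, Pow(t, 2), Mul(Rational(24, 5), t)))
Function('n')(M, a) = 5 (Function('n')(M, a) = Add(5, Add(a, Mul(-1, a))) = Add(5, 0) = 5)
Add(Mul(Function('B')(1045, Function('n')(23, Function('G')(1))), Pow(-4536603, -1)), Mul(-4044965, Pow(-974577, -1))) = Add(Mul(2151, Pow(-4536603, -1)), Mul(-4044965, Pow(-974577, -1))) = Add(Mul(2151, Rational(-1, 4536603)), Mul(-4044965, Rational(-1, 974577))) = Add(Rational(-239, 504067), Rational(4044965, 974577)) = Rational(2038700448752, 491252104659)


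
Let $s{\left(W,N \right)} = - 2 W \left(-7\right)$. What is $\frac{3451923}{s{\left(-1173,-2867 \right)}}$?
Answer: $- \frac{1150641}{5474} \approx -210.2$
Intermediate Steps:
$s{\left(W,N \right)} = 14 W$
$\frac{3451923}{s{\left(-1173,-2867 \right)}} = \frac{3451923}{14 \left(-1173\right)} = \frac{3451923}{-16422} = 3451923 \left(- \frac{1}{16422}\right) = - \frac{1150641}{5474}$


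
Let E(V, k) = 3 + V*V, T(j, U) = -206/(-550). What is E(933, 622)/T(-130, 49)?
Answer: 239385300/103 ≈ 2.3241e+6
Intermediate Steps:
T(j, U) = 103/275 (T(j, U) = -206*(-1/550) = 103/275)
E(V, k) = 3 + V²
E(933, 622)/T(-130, 49) = (3 + 933²)/(103/275) = (3 + 870489)*(275/103) = 870492*(275/103) = 239385300/103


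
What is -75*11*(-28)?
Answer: 23100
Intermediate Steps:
-75*11*(-28) = -825*(-28) = 23100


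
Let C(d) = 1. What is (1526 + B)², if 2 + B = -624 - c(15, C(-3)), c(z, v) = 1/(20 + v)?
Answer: 357172201/441 ≈ 8.0991e+5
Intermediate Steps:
B = -13147/21 (B = -2 + (-624 - 1/(20 + 1)) = -2 + (-624 - 1/21) = -2 - 13105/21 = -13147/21 ≈ -626.05)
(1526 + B)² = (1526 - 13147/21)² = (18899/21)² = 357172201/441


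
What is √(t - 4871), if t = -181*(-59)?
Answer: 44*√3 ≈ 76.210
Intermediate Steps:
t = 10679
√(t - 4871) = √(10679 - 4871) = √5808 = 44*√3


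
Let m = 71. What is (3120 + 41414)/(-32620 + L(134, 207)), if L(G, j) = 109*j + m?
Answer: -22267/4993 ≈ -4.4596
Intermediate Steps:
L(G, j) = 71 + 109*j (L(G, j) = 109*j + 71 = 71 + 109*j)
(3120 + 41414)/(-32620 + L(134, 207)) = (3120 + 41414)/(-32620 + (71 + 109*207)) = 44534/(-32620 + (71 + 22563)) = 44534/(-32620 + 22634) = 44534/(-9986) = 44534*(-1/9986) = -22267/4993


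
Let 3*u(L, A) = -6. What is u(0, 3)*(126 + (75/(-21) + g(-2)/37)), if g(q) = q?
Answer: -63390/259 ≈ -244.75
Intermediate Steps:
u(L, A) = -2 (u(L, A) = (⅓)*(-6) = -2)
u(0, 3)*(126 + (75/(-21) + g(-2)/37)) = -2*(126 + (75/(-21) - 2/37)) = -2*(126 + (75*(-1/21) - 2*1/37)) = -2*(126 + (-25/7 - 2/37)) = -2*(126 - 939/259) = -2*31695/259 = -63390/259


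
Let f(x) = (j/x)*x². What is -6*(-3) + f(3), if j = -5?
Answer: 3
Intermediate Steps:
f(x) = -5*x (f(x) = (-5/x)*x² = -5*x)
-6*(-3) + f(3) = -6*(-3) - 5*3 = 18 - 15 = 3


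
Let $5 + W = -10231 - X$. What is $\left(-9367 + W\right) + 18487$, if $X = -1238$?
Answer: $122$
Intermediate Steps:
$W = -8998$ ($W = -5 - 8993 = -8998$)
$\left(-9367 + W\right) + 18487 = \left(-9367 - 8998\right) + 18487 = -18365 + 18487 = 122$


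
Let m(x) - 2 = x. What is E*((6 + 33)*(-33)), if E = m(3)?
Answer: -6435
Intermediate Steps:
m(x) = 2 + x
E = 5 (E = 2 + 3 = 5)
E*((6 + 33)*(-33)) = 5*((6 + 33)*(-33)) = 5*(39*(-33)) = 5*(-1287) = -6435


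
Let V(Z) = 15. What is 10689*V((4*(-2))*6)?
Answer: 160335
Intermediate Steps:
10689*V((4*(-2))*6) = 10689*15 = 160335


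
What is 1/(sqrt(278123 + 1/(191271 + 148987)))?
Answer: sqrt(32199831212439630)/94633575735 ≈ 0.0018962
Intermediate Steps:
1/(sqrt(278123 + 1/(191271 + 148987))) = 1/(sqrt(278123 + 1/340258)) = 1/(sqrt(94633575735/340258)) = 1/(sqrt(32199831212439630)/340258) = sqrt(32199831212439630)/94633575735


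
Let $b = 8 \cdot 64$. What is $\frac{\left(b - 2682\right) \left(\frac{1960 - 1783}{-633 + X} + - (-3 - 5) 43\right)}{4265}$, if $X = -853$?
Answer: $- \frac{110888519}{633779} \approx -174.96$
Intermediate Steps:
$b = 512$
$\frac{\left(b - 2682\right) \left(\frac{1960 - 1783}{-633 + X} + - (-3 - 5) 43\right)}{4265} = \frac{\left(512 - 2682\right) \left(\frac{1960 - 1783}{-633 - 853} + - (-3 - 5) 43\right)}{4265} = - 2170 \left(\frac{177}{-1486} + \left(-1\right) \left(-8\right) 43\right) \frac{1}{4265} = - 2170 \left(177 \left(- \frac{1}{1486}\right) + 8 \cdot 43\right) \frac{1}{4265} = - 2170 \left(- \frac{177}{1486} + 344\right) \frac{1}{4265} = \left(-2170\right) \frac{511007}{1486} \cdot \frac{1}{4265} = \left(- \frac{554442595}{743}\right) \frac{1}{4265} = - \frac{110888519}{633779}$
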